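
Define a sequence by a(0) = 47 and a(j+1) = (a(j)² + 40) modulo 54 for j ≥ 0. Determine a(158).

Listing terms: a(0) = 47; a(1) = 35; a(2) = 23; a(3) = 29; a(4) = 17; a(5) = 5; a(6) = 11; a(7) = 53; a(8) = 41; a(9) = 47.
The sequence repeats with period 9.
(158 - 0) mod 9 = 5, so a(158) = a(5) = 5.

5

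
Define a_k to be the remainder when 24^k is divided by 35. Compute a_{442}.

Listing terms: a_1 = 24,  a_2 = 16,  a_3 = 34,  a_4 = 11,  a_5 = 19,  a_6 = 1,  a_7 = 24.
Since a_7 = a_1 = 24, the sequence is periodic with period 6.
So a_{442} = a_{1 + ((442-1) mod 6)} = a_4 = 11.

11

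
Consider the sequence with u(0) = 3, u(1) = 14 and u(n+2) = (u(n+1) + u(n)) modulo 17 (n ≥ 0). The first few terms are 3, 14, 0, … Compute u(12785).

Computing terms: u(0) = 3; u(1) = 14; u(2) = 0; u(3) = 14; u(4) = 14; u(5) = 11; u(6) = 8; u(7) = 2; u(8) = 10; u(9) = 12; u(10) = 5; u(11) = 0; u(12) = 5; u(13) = 5; u(14) = 10; u(15) = 15; u(16) = 8; u(17) = 6; u(18) = 14; u(19) = 3; u(20) = 0; u(21) = 3; u(22) = 3; u(23) = 6; u(24) = 9; u(25) = 15; u(26) = 7; u(27) = 5; u(28) = 12; u(29) = 0; u(30) = 12; u(31) = 12; u(32) = 7; u(33) = 2; u(34) = 9; u(35) = 11; u(36) = 3; u(37) = 14.
The sequence repeats with period 36.
So u(12785) = u(0 + ((12785-0) mod 36)) = u(5) = 11.

11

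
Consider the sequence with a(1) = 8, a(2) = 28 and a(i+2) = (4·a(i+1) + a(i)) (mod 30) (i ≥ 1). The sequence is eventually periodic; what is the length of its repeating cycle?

40

Listing terms: a(1) = 8; a(2) = 28; a(3) = 0; a(4) = 28; a(5) = 22; a(6) = 26; a(7) = 6; a(8) = 20; a(9) = 26; a(10) = 4; a(11) = 12; a(12) = 22; a(13) = 10; a(14) = 2; a(15) = 18; a(16) = 14; a(17) = 14; a(18) = 10; a(19) = 24; a(20) = 16; a(21) = 28; a(22) = 8; a(23) = 0; a(24) = 8; a(25) = 2; a(26) = 16; a(27) = 6; a(28) = 10; a(29) = 16; a(30) = 14; a(31) = 12; a(32) = 2; a(33) = 20; a(34) = 22; a(35) = 18; a(36) = 4; a(37) = 4; a(38) = 20; a(39) = 24; a(40) = 26; a(41) = 8; a(42) = 28.
Since (a(41), a(42)) = (a(1), a(2)) = (8, 28) (two consecutive terms determine the rest), the sequence is periodic with period 40.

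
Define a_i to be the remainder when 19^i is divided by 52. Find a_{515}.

11

Computing terms: a_1 = 19, a_2 = 49, a_3 = 47, a_4 = 9, a_5 = 15, a_6 = 25, a_7 = 7, a_8 = 29, a_9 = 31, a_{10} = 17, a_{11} = 11, a_{12} = 1, a_{13} = 19.
The sequence repeats with period 12.
So a_{515} = a_{1 + ((515-1) mod 12)} = a_{11} = 11.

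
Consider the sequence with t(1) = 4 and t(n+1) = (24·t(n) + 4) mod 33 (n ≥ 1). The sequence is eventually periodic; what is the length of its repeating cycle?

We have t(1) = 4; t(2) = 1; t(3) = 28; t(4) = 16; t(5) = 25; t(6) = 10; t(7) = 13; t(8) = 19; t(9) = 31; t(10) = 22; t(11) = 4.
The sequence repeats with period 10.

10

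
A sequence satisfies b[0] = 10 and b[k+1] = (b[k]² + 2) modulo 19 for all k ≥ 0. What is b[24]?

0

We have b[0] = 10,  b[1] = 7,  b[2] = 13,  b[3] = 0,  b[4] = 2,  b[5] = 6,  b[6] = 0.
Since b[6] = b[3] = 0, the sequence is eventually periodic: after a pre-period of length 3 it cycles with period 3.
For k ≥ 3, b[k] depends only on (k - 3) mod 3. (24 - 3) mod 3 = 0, so b[24] = b[3] = 0.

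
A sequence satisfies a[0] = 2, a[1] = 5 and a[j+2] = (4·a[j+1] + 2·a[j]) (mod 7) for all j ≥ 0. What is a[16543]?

4

a[0] = 2, a[1] = 5, a[2] = 3, a[3] = 1, a[4] = 3, a[5] = 0, a[6] = 6, a[7] = 3, a[8] = 3, a[9] = 4, a[10] = 1, a[11] = 5, a[12] = 1, a[13] = 0, a[14] = 2, a[15] = 1, a[16] = 1, a[17] = 6, a[18] = 5, a[19] = 4, a[20] = 5, a[21] = 0, a[22] = 3, a[23] = 5, a[24] = 5, a[25] = 2, a[26] = 4, a[27] = 6, a[28] = 4, a[29] = 0, a[30] = 1, a[31] = 4, a[32] = 4, a[33] = 3, a[34] = 6, a[35] = 2, a[36] = 6, a[37] = 0, a[38] = 5, a[39] = 6, a[40] = 6, a[41] = 1, a[42] = 2, a[43] = 3, a[44] = 2, a[45] = 0, a[46] = 4, a[47] = 2, a[48] = 2, a[49] = 5.
The sequence repeats with period 48.
So a[16543] = a[0 + ((16543-0) mod 48)] = a[31] = 4.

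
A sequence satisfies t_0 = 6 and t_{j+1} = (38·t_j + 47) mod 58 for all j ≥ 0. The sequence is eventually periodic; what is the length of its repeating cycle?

14

Listing terms: t_0 = 6,  t_1 = 43,  t_2 = 57,  t_3 = 9,  t_4 = 41,  t_5 = 39,  t_6 = 21,  t_7 = 33,  t_8 = 25,  t_9 = 11,  t_{10} = 1,  t_{11} = 27,  t_{12} = 29,  t_{13} = 47,  t_{14} = 35,  t_{15} = 43.
Since t_{15} = t_1 = 43, the sequence is eventually periodic: after a pre-period of length 1 it cycles with period 14.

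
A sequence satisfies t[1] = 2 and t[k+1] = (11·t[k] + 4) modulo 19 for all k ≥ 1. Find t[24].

5

Computing terms: t[1] = 2; t[2] = 7; t[3] = 5; t[4] = 2.
Since t[4] = t[1] = 2, the sequence is periodic with period 3.
So t[24] = t[1 + ((24-1) mod 3)] = t[3] = 5.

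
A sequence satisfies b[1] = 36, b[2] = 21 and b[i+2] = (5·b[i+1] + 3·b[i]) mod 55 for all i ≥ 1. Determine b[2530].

Listing terms: b[1] = 36, b[2] = 21, b[3] = 48, b[4] = 28, b[5] = 9, b[6] = 19, b[7] = 12, b[8] = 7, b[9] = 16, b[10] = 46, b[11] = 3, b[12] = 43, b[13] = 4, b[14] = 39, b[15] = 42, b[16] = 52, b[17] = 1, b[18] = 51, b[19] = 38, b[20] = 13, b[21] = 14, b[22] = 54, b[23] = 37, b[24] = 17, b[25] = 31, b[26] = 41, b[27] = 23, b[28] = 18, b[29] = 49, b[30] = 24, b[31] = 47, b[32] = 32, b[33] = 26, b[34] = 6, b[35] = 53, b[36] = 8, b[37] = 34, b[38] = 29, b[39] = 27, b[40] = 2, b[41] = 36, b[42] = 21.
Since (b[41], b[42]) = (b[1], b[2]) = (36, 21) (two consecutive terms determine the rest), the sequence is periodic with period 40.
So b[2530] = b[1 + ((2530-1) mod 40)] = b[10] = 46.

46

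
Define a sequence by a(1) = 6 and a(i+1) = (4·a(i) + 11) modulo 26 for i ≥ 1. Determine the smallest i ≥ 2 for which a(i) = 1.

5

We have a(1) = 6,  a(2) = 9,  a(3) = 21,  a(4) = 17,  a(5) = 1,  a(6) = 15,  a(7) = 19,  a(8) = 9.
Since a(8) = a(2) = 9, the sequence is eventually periodic: after a pre-period of length 1 it cycles with period 6.
The value 1 first appears (with i ≥ 2) at a(5).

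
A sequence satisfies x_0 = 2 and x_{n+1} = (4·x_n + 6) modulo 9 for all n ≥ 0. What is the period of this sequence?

We have x_0 = 2,  x_1 = 5,  x_2 = 8,  x_3 = 2.
Since x_3 = x_0 = 2, the sequence is periodic with period 3.

3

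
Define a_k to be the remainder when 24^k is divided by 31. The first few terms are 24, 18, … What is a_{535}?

6

a_1 = 24; a_2 = 18; a_3 = 29; a_4 = 14; a_5 = 26; a_6 = 4; a_7 = 3; a_8 = 10; a_9 = 23; a_{10} = 25; a_{11} = 11; a_{12} = 16; a_{13} = 12; a_{14} = 9; a_{15} = 30; a_{16} = 7; a_{17} = 13; a_{18} = 2; a_{19} = 17; a_{20} = 5; a_{21} = 27; a_{22} = 28; a_{23} = 21; a_{24} = 8; a_{25} = 6; a_{26} = 20; a_{27} = 15; a_{28} = 19; a_{29} = 22; a_{30} = 1; a_{31} = 24.
The sequence repeats with period 30.
So a_{535} = a_{1 + ((535-1) mod 30)} = a_{25} = 6.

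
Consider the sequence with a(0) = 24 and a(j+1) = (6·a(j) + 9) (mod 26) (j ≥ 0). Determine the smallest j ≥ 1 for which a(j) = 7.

3

Computing terms: a(0) = 24, a(1) = 23, a(2) = 17, a(3) = 7, a(4) = 25, a(5) = 3, a(6) = 1, a(7) = 15, a(8) = 21, a(9) = 5, a(10) = 13, a(11) = 9, a(12) = 11, a(13) = 23.
Since a(13) = a(1) = 23, the sequence is eventually periodic: after a pre-period of length 1 it cycles with period 12.
The value 7 first appears (with j ≥ 1) at a(3).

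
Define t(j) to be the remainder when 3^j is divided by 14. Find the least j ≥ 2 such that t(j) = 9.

2

Listing terms: t(1) = 3,  t(2) = 9,  t(3) = 13,  t(4) = 11,  t(5) = 5,  t(6) = 1,  t(7) = 3.
Since t(7) = t(1) = 3, the sequence is periodic with period 6.
The value 9 first appears (with j ≥ 2) at t(2).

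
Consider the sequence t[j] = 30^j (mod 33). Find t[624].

15

t[1] = 30, t[2] = 9, t[3] = 6, t[4] = 15, t[5] = 21, t[6] = 3, t[7] = 24, t[8] = 27, t[9] = 18, t[10] = 12, t[11] = 30.
Since t[11] = t[1] = 30, the sequence is periodic with period 10.
(624 - 1) mod 10 = 3, so t[624] = t[4] = 15.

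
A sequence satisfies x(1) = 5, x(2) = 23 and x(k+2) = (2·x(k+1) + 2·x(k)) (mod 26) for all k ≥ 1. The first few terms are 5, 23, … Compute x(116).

8

We have x(1) = 5,  x(2) = 23,  x(3) = 4,  x(4) = 2,  x(5) = 12,  x(6) = 2,  x(7) = 2,  x(8) = 8,  x(9) = 20,  x(10) = 4,  x(11) = 22,  x(12) = 0,  x(13) = 18,  x(14) = 10,  x(15) = 4,  x(16) = 2.
Since (x(15), x(16)) = (x(3), x(4)) = (4, 2) (two consecutive terms determine the rest), the sequence is eventually periodic: after a pre-period of length 2 it cycles with period 12.
For k ≥ 3, x(k) depends only on (k - 3) mod 12. (116 - 3) mod 12 = 5, so x(116) = x(8) = 8.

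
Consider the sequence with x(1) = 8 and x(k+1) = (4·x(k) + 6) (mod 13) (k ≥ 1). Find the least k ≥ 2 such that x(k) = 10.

x(1) = 8,  x(2) = 12,  x(3) = 2,  x(4) = 1,  x(5) = 10,  x(6) = 7,  x(7) = 8.
The sequence repeats with period 6.
The value 10 first appears (with k ≥ 2) at x(5).

5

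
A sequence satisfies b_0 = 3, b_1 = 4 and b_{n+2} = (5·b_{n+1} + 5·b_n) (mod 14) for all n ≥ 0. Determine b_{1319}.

We have b_0 = 3,  b_1 = 4,  b_2 = 7,  b_3 = 13,  b_4 = 2,  b_5 = 5,  b_6 = 7,  b_7 = 4,  b_8 = 13,  b_9 = 1,  b_{10} = 0,  b_{11} = 5,  b_{12} = 11,  b_{13} = 10,  b_{14} = 7,  b_{15} = 1,  b_{16} = 12,  b_{17} = 9,  b_{18} = 7,  b_{19} = 10,  b_{20} = 1,  b_{21} = 13,  b_{22} = 0,  b_{23} = 9,  b_{24} = 3,  b_{25} = 4.
Since (b_{24}, b_{25}) = (b_0, b_1) = (3, 4) (two consecutive terms determine the rest), the sequence is periodic with period 24.
So b_{1319} = b_{0 + ((1319-0) mod 24)} = b_{23} = 9.

9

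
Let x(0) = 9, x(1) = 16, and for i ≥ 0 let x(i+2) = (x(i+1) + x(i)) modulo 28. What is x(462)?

Computing terms: x(0) = 9,  x(1) = 16,  x(2) = 25,  x(3) = 13,  x(4) = 10,  x(5) = 23,  x(6) = 5,  x(7) = 0,  x(8) = 5,  x(9) = 5,  x(10) = 10,  x(11) = 15,  x(12) = 25,  x(13) = 12,  x(14) = 9,  x(15) = 21,  x(16) = 2,  x(17) = 23,  x(18) = 25,  x(19) = 20,  x(20) = 17,  x(21) = 9,  x(22) = 26,  x(23) = 7,  x(24) = 5,  x(25) = 12,  x(26) = 17,  x(27) = 1,  x(28) = 18,  x(29) = 19,  x(30) = 9,  x(31) = 0,  x(32) = 9,  x(33) = 9,  x(34) = 18,  x(35) = 27,  x(36) = 17,  x(37) = 16,  x(38) = 5,  x(39) = 21,  x(40) = 26,  x(41) = 19,  x(42) = 17,  x(43) = 8,  x(44) = 25,  x(45) = 5,  x(46) = 2,  x(47) = 7,  x(48) = 9,  x(49) = 16.
Since (x(48), x(49)) = (x(0), x(1)) = (9, 16) (two consecutive terms determine the rest), the sequence is periodic with period 48.
(462 - 0) mod 48 = 30, so x(462) = x(30) = 9.

9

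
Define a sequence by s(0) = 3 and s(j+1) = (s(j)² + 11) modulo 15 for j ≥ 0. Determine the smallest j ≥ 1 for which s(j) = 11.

Listing terms: s(0) = 3; s(1) = 5; s(2) = 6; s(3) = 2; s(4) = 0; s(5) = 11; s(6) = 12; s(7) = 5.
Since s(7) = s(1) = 5, the sequence is eventually periodic: after a pre-period of length 1 it cycles with period 6.
The value 11 first appears (with j ≥ 1) at s(5).

5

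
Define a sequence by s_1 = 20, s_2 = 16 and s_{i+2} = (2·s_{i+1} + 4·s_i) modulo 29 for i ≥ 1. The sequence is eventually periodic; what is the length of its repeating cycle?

28

We have s_1 = 20, s_2 = 16, s_3 = 25, s_4 = 27, s_5 = 9, s_6 = 10, s_7 = 27, s_8 = 7, s_9 = 6, s_{10} = 11, s_{11} = 17, s_{12} = 20, s_{13} = 21, s_{14} = 6, s_{15} = 9, s_{16} = 13, s_{17} = 4, s_{18} = 2, s_{19} = 20, s_{20} = 19, s_{21} = 2, s_{22} = 22, s_{23} = 23, s_{24} = 18, s_{25} = 12, s_{26} = 9, s_{27} = 8, s_{28} = 23, s_{29} = 20, s_{30} = 16.
Since (s_{29}, s_{30}) = (s_1, s_2) = (20, 16) (two consecutive terms determine the rest), the sequence is periodic with period 28.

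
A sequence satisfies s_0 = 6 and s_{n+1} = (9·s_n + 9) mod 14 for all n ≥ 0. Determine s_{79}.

7

Listing terms: s_0 = 6, s_1 = 7, s_2 = 2, s_3 = 13, s_4 = 0, s_5 = 9, s_6 = 6.
The sequence repeats with period 6.
(79 - 0) mod 6 = 1, so s_{79} = s_1 = 7.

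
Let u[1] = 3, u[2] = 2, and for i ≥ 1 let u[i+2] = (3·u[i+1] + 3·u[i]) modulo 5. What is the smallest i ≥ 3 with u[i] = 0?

3

We have u[1] = 3, u[2] = 2, u[3] = 0, u[4] = 1, u[5] = 3, u[6] = 2.
The sequence repeats with period 4.
The value 0 first appears (with i ≥ 3) at u[3].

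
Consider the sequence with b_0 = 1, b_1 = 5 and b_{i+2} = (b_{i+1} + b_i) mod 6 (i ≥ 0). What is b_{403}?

Computing terms: b_0 = 1,  b_1 = 5,  b_2 = 0,  b_3 = 5,  b_4 = 5,  b_5 = 4,  b_6 = 3,  b_7 = 1,  b_8 = 4,  b_9 = 5,  b_{10} = 3,  b_{11} = 2,  b_{12} = 5,  b_{13} = 1,  b_{14} = 0,  b_{15} = 1,  b_{16} = 1,  b_{17} = 2,  b_{18} = 3,  b_{19} = 5,  b_{20} = 2,  b_{21} = 1,  b_{22} = 3,  b_{23} = 4,  b_{24} = 1,  b_{25} = 5.
The sequence repeats with period 24.
(403 - 0) mod 24 = 19, so b_{403} = b_{19} = 5.

5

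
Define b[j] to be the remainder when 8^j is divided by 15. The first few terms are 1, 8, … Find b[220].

1

Listing terms: b[0] = 1, b[1] = 8, b[2] = 4, b[3] = 2, b[4] = 1.
Since b[4] = b[0] = 1, the sequence is periodic with period 4.
(220 - 0) mod 4 = 0, so b[220] = b[0] = 1.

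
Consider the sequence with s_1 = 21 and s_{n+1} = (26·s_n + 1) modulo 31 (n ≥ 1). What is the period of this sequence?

6

We have s_1 = 21,  s_2 = 20,  s_3 = 25,  s_4 = 0,  s_5 = 1,  s_6 = 27,  s_7 = 21.
The sequence repeats with period 6.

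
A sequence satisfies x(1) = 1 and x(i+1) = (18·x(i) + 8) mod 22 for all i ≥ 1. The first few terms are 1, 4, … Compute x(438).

Listing terms: x(1) = 1; x(2) = 4; x(3) = 14; x(4) = 18; x(5) = 2; x(6) = 0; x(7) = 8; x(8) = 20; x(9) = 16; x(10) = 10; x(11) = 12; x(12) = 4.
Since x(12) = x(2) = 4, the sequence is eventually periodic: after a pre-period of length 1 it cycles with period 10.
For i ≥ 2, x(i) depends only on (i - 2) mod 10. (438 - 2) mod 10 = 6, so x(438) = x(8) = 20.

20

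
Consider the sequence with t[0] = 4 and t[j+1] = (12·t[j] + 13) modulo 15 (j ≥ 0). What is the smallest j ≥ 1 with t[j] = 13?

Listing terms: t[0] = 4; t[1] = 1; t[2] = 10; t[3] = 13; t[4] = 4.
The sequence repeats with period 4.
The value 13 first appears (with j ≥ 1) at t[3].

3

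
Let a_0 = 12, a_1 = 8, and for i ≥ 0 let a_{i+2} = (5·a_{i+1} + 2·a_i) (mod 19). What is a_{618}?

a_0 = 12,  a_1 = 8,  a_2 = 7,  a_3 = 13,  a_4 = 3,  a_5 = 3,  a_6 = 2,  a_7 = 16,  a_8 = 8,  a_9 = 15,  a_{10} = 15,  a_{11} = 10,  a_{12} = 4,  a_{13} = 2,  a_{14} = 18,  a_{15} = 18,  a_{16} = 12,  a_{17} = 1,  a_{18} = 10,  a_{19} = 14,  a_{20} = 14,  a_{21} = 3,  a_{22} = 5,  a_{23} = 12,  a_{24} = 13,  a_{25} = 13,  a_{26} = 15,  a_{27} = 6,  a_{28} = 3,  a_{29} = 8,  a_{30} = 8,  a_{31} = 18,  a_{32} = 11,  a_{33} = 15,  a_{34} = 2,  a_{35} = 2,  a_{36} = 14,  a_{37} = 17,  a_{38} = 18,  a_{39} = 10,  a_{40} = 10,  a_{41} = 13,  a_{42} = 9,  a_{43} = 14,  a_{44} = 12,  a_{45} = 12,  a_{46} = 8.
Since (a_{45}, a_{46}) = (a_0, a_1) = (12, 8) (two consecutive terms determine the rest), the sequence is periodic with period 45.
(618 - 0) mod 45 = 33, so a_{618} = a_{33} = 15.

15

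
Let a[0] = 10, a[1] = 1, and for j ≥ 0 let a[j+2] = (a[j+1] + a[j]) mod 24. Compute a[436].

23

Listing terms: a[0] = 10,  a[1] = 1,  a[2] = 11,  a[3] = 12,  a[4] = 23,  a[5] = 11,  a[6] = 10,  a[7] = 21,  a[8] = 7,  a[9] = 4,  a[10] = 11,  a[11] = 15,  a[12] = 2,  a[13] = 17,  a[14] = 19,  a[15] = 12,  a[16] = 7,  a[17] = 19,  a[18] = 2,  a[19] = 21,  a[20] = 23,  a[21] = 20,  a[22] = 19,  a[23] = 15,  a[24] = 10,  a[25] = 1.
The sequence repeats with period 24.
So a[436] = a[0 + ((436-0) mod 24)] = a[4] = 23.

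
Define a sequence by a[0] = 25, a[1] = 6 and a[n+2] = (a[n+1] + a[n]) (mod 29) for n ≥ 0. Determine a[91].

Listing terms: a[0] = 25; a[1] = 6; a[2] = 2; a[3] = 8; a[4] = 10; a[5] = 18; a[6] = 28; a[7] = 17; a[8] = 16; a[9] = 4; a[10] = 20; a[11] = 24; a[12] = 15; a[13] = 10; a[14] = 25; a[15] = 6.
The sequence repeats with period 14.
So a[91] = a[0 + ((91-0) mod 14)] = a[7] = 17.

17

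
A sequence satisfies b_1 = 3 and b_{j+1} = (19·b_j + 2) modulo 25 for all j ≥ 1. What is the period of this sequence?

10

Listing terms: b_1 = 3; b_2 = 9; b_3 = 23; b_4 = 14; b_5 = 18; b_6 = 19; b_7 = 13; b_8 = 24; b_9 = 8; b_{10} = 4; b_{11} = 3.
Since b_{11} = b_1 = 3, the sequence is periodic with period 10.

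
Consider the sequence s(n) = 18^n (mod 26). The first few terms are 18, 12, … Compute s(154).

Listing terms: s(1) = 18, s(2) = 12, s(3) = 8, s(4) = 14, s(5) = 18.
Since s(5) = s(1) = 18, the sequence is periodic with period 4.
(154 - 1) mod 4 = 1, so s(154) = s(2) = 12.

12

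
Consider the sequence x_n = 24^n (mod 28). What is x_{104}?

Listing terms: x_1 = 24; x_2 = 16; x_3 = 20; x_4 = 4; x_5 = 12; x_6 = 8; x_7 = 24.
The sequence repeats with period 6.
So x_{104} = x_{1 + ((104-1) mod 6)} = x_2 = 16.

16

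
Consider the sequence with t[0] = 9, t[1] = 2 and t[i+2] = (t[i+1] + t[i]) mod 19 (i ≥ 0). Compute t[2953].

2

Listing terms: t[0] = 9,  t[1] = 2,  t[2] = 11,  t[3] = 13,  t[4] = 5,  t[5] = 18,  t[6] = 4,  t[7] = 3,  t[8] = 7,  t[9] = 10,  t[10] = 17,  t[11] = 8,  t[12] = 6,  t[13] = 14,  t[14] = 1,  t[15] = 15,  t[16] = 16,  t[17] = 12,  t[18] = 9,  t[19] = 2.
Since (t[18], t[19]) = (t[0], t[1]) = (9, 2) (two consecutive terms determine the rest), the sequence is periodic with period 18.
(2953 - 0) mod 18 = 1, so t[2953] = t[1] = 2.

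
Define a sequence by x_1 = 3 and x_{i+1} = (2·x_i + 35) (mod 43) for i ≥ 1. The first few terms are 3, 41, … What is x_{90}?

20

Computing terms: x_1 = 3,  x_2 = 41,  x_3 = 31,  x_4 = 11,  x_5 = 14,  x_6 = 20,  x_7 = 32,  x_8 = 13,  x_9 = 18,  x_{10} = 28,  x_{11} = 5,  x_{12} = 2,  x_{13} = 39,  x_{14} = 27,  x_{15} = 3.
The sequence repeats with period 14.
(90 - 1) mod 14 = 5, so x_{90} = x_6 = 20.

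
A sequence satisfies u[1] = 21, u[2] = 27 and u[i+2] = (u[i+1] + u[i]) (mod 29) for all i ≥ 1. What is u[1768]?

We have u[1] = 21, u[2] = 27, u[3] = 19, u[4] = 17, u[5] = 7, u[6] = 24, u[7] = 2, u[8] = 26, u[9] = 28, u[10] = 25, u[11] = 24, u[12] = 20, u[13] = 15, u[14] = 6, u[15] = 21, u[16] = 27.
Since (u[15], u[16]) = (u[1], u[2]) = (21, 27) (two consecutive terms determine the rest), the sequence is periodic with period 14.
So u[1768] = u[1 + ((1768-1) mod 14)] = u[4] = 17.

17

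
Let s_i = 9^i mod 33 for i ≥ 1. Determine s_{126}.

9

Computing terms: s_1 = 9; s_2 = 15; s_3 = 3; s_4 = 27; s_5 = 12; s_6 = 9.
Since s_6 = s_1 = 9, the sequence is periodic with period 5.
So s_{126} = s_{1 + ((126-1) mod 5)} = s_1 = 9.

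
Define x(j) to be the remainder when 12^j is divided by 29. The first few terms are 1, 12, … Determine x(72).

We have x(0) = 1, x(1) = 12, x(2) = 28, x(3) = 17, x(4) = 1.
The sequence repeats with period 4.
So x(72) = x(0 + ((72-0) mod 4)) = x(0) = 1.

1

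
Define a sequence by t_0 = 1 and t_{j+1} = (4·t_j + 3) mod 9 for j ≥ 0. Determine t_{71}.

Computing terms: t_0 = 1,  t_1 = 7,  t_2 = 4,  t_3 = 1.
Since t_3 = t_0 = 1, the sequence is periodic with period 3.
(71 - 0) mod 3 = 2, so t_{71} = t_2 = 4.

4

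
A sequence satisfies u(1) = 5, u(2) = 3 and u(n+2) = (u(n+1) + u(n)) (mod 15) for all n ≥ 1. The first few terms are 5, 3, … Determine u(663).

13

We have u(1) = 5, u(2) = 3, u(3) = 8, u(4) = 11, u(5) = 4, u(6) = 0, u(7) = 4, u(8) = 4, u(9) = 8, u(10) = 12, u(11) = 5, u(12) = 2, u(13) = 7, u(14) = 9, u(15) = 1, u(16) = 10, u(17) = 11, u(18) = 6, u(19) = 2, u(20) = 8, u(21) = 10, u(22) = 3, u(23) = 13, u(24) = 1, u(25) = 14, u(26) = 0, u(27) = 14, u(28) = 14, u(29) = 13, u(30) = 12, u(31) = 10, u(32) = 7, u(33) = 2, u(34) = 9, u(35) = 11, u(36) = 5, u(37) = 1, u(38) = 6, u(39) = 7, u(40) = 13, u(41) = 5, u(42) = 3.
The sequence repeats with period 40.
So u(663) = u(1 + ((663-1) mod 40)) = u(23) = 13.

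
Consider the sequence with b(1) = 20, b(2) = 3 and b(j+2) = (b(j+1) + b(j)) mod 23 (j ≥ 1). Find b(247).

We have b(1) = 20; b(2) = 3; b(3) = 0; b(4) = 3; b(5) = 3; b(6) = 6; b(7) = 9; b(8) = 15; b(9) = 1; b(10) = 16; b(11) = 17; b(12) = 10; b(13) = 4; b(14) = 14; b(15) = 18; b(16) = 9; b(17) = 4; b(18) = 13; b(19) = 17; b(20) = 7; b(21) = 1; b(22) = 8; b(23) = 9; b(24) = 17; b(25) = 3; b(26) = 20; b(27) = 0; b(28) = 20; b(29) = 20; b(30) = 17; b(31) = 14; b(32) = 8; b(33) = 22; b(34) = 7; b(35) = 6; b(36) = 13; b(37) = 19; b(38) = 9; b(39) = 5; b(40) = 14; b(41) = 19; b(42) = 10; b(43) = 6; b(44) = 16; b(45) = 22; b(46) = 15; b(47) = 14; b(48) = 6; b(49) = 20; b(50) = 3.
The sequence repeats with period 48.
So b(247) = b(1 + ((247-1) mod 48)) = b(7) = 9.

9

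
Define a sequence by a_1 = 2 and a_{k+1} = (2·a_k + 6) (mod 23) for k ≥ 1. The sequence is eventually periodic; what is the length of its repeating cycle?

11

Computing terms: a_1 = 2, a_2 = 10, a_3 = 3, a_4 = 12, a_5 = 7, a_6 = 20, a_7 = 0, a_8 = 6, a_9 = 18, a_{10} = 19, a_{11} = 21, a_{12} = 2.
The sequence repeats with period 11.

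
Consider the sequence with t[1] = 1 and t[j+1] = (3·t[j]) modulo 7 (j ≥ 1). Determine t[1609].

1

t[1] = 1; t[2] = 3; t[3] = 2; t[4] = 6; t[5] = 4; t[6] = 5; t[7] = 1.
The sequence repeats with period 6.
(1609 - 1) mod 6 = 0, so t[1609] = t[1] = 1.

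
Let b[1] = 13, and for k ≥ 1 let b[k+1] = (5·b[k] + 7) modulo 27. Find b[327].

16

Computing terms: b[1] = 13, b[2] = 18, b[3] = 16, b[4] = 6, b[5] = 10, b[6] = 3, b[7] = 22, b[8] = 9, b[9] = 25, b[10] = 24, b[11] = 19, b[12] = 21, b[13] = 4, b[14] = 0, b[15] = 7, b[16] = 15, b[17] = 1, b[18] = 12, b[19] = 13.
Since b[19] = b[1] = 13, the sequence is periodic with period 18.
So b[327] = b[1 + ((327-1) mod 18)] = b[3] = 16.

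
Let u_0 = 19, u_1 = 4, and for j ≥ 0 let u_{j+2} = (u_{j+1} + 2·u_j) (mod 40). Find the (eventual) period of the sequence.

Computing terms: u_0 = 19,  u_1 = 4,  u_2 = 2,  u_3 = 10,  u_4 = 14,  u_5 = 34,  u_6 = 22,  u_7 = 10,  u_8 = 14.
Since (u_7, u_8) = (u_3, u_4) = (10, 14) (two consecutive terms determine the rest), the sequence is eventually periodic: after a pre-period of length 3 it cycles with period 4.

4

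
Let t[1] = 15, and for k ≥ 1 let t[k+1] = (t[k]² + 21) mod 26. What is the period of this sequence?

We have t[1] = 15, t[2] = 12, t[3] = 9, t[4] = 24, t[5] = 25, t[6] = 22, t[7] = 11, t[8] = 12.
Since t[8] = t[2] = 12, the sequence is eventually periodic: after a pre-period of length 1 it cycles with period 6.

6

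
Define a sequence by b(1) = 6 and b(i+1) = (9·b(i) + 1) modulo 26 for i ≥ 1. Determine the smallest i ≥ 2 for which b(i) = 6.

Computing terms: b(1) = 6, b(2) = 3, b(3) = 2, b(4) = 19, b(5) = 16, b(6) = 15, b(7) = 6.
Since b(7) = b(1) = 6, the sequence is periodic with period 6.
The value 6 next appears (with i ≥ 2) at b(7).

7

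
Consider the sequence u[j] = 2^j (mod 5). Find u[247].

3

u[1] = 2,  u[2] = 4,  u[3] = 3,  u[4] = 1,  u[5] = 2.
The sequence repeats with period 4.
So u[247] = u[1 + ((247-1) mod 4)] = u[3] = 3.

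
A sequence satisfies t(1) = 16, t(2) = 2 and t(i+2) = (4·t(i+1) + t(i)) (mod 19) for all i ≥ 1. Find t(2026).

3

Listing terms: t(1) = 16; t(2) = 2; t(3) = 5; t(4) = 3; t(5) = 17; t(6) = 14; t(7) = 16; t(8) = 2.
The sequence repeats with period 6.
So t(2026) = t(1 + ((2026-1) mod 6)) = t(4) = 3.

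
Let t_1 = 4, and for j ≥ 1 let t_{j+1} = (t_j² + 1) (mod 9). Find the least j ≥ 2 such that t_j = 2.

3

We have t_1 = 4, t_2 = 8, t_3 = 2, t_4 = 5, t_5 = 8.
Since t_5 = t_2 = 8, the sequence is eventually periodic: after a pre-period of length 1 it cycles with period 3.
The value 2 first appears (with j ≥ 2) at t_3.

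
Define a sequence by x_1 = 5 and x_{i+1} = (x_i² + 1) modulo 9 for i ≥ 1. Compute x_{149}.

8

We have x_1 = 5,  x_2 = 8,  x_3 = 2,  x_4 = 5.
Since x_4 = x_1 = 5, the sequence is periodic with period 3.
So x_{149} = x_{1 + ((149-1) mod 3)} = x_2 = 8.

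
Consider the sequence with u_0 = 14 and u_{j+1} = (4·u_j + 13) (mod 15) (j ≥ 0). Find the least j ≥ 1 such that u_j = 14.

We have u_0 = 14, u_1 = 9, u_2 = 4, u_3 = 14.
Since u_3 = u_0 = 14, the sequence is periodic with period 3.
The value 14 next appears (with j ≥ 1) at u_3.

3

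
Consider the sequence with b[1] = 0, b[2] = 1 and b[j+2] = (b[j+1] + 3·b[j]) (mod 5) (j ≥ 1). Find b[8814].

4

b[1] = 0,  b[2] = 1,  b[3] = 1,  b[4] = 4,  b[5] = 2,  b[6] = 4,  b[7] = 0,  b[8] = 2,  b[9] = 2,  b[10] = 3,  b[11] = 4,  b[12] = 3,  b[13] = 0,  b[14] = 4,  b[15] = 4,  b[16] = 1,  b[17] = 3,  b[18] = 1,  b[19] = 0,  b[20] = 3,  b[21] = 3,  b[22] = 2,  b[23] = 1,  b[24] = 2,  b[25] = 0,  b[26] = 1.
The sequence repeats with period 24.
So b[8814] = b[1 + ((8814-1) mod 24)] = b[6] = 4.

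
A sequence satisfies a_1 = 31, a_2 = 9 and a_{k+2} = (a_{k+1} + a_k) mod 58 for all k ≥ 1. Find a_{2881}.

Listing terms: a_1 = 31, a_2 = 9, a_3 = 40, a_4 = 49, a_5 = 31, a_6 = 22, a_7 = 53, a_8 = 17, a_9 = 12, a_{10} = 29, a_{11} = 41, a_{12} = 12, a_{13} = 53, a_{14} = 7, a_{15} = 2, a_{16} = 9, a_{17} = 11, a_{18} = 20, a_{19} = 31, a_{20} = 51, a_{21} = 24, a_{22} = 17, a_{23} = 41, a_{24} = 0, a_{25} = 41, a_{26} = 41, a_{27} = 24, a_{28} = 7, a_{29} = 31, a_{30} = 38, a_{31} = 11, a_{32} = 49, a_{33} = 2, a_{34} = 51, a_{35} = 53, a_{36} = 46, a_{37} = 41, a_{38} = 29, a_{39} = 12, a_{40} = 41, a_{41} = 53, a_{42} = 36, a_{43} = 31, a_{44} = 9.
Since (a_{43}, a_{44}) = (a_1, a_2) = (31, 9) (two consecutive terms determine the rest), the sequence is periodic with period 42.
So a_{2881} = a_{1 + ((2881-1) mod 42)} = a_{25} = 41.

41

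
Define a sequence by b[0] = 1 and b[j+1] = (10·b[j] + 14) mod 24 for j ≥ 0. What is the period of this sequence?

3

b[0] = 1; b[1] = 0; b[2] = 14; b[3] = 10; b[4] = 18; b[5] = 2; b[6] = 10.
Since b[6] = b[3] = 10, the sequence is eventually periodic: after a pre-period of length 3 it cycles with period 3.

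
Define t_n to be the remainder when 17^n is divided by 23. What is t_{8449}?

We have t_1 = 17,  t_2 = 13,  t_3 = 14,  t_4 = 8,  t_5 = 21,  t_6 = 12,  t_7 = 20,  t_8 = 18,  t_9 = 7,  t_{10} = 4,  t_{11} = 22,  t_{12} = 6,  t_{13} = 10,  t_{14} = 9,  t_{15} = 15,  t_{16} = 2,  t_{17} = 11,  t_{18} = 3,  t_{19} = 5,  t_{20} = 16,  t_{21} = 19,  t_{22} = 1,  t_{23} = 17.
Since t_{23} = t_1 = 17, the sequence is periodic with period 22.
(8449 - 1) mod 22 = 0, so t_{8449} = t_1 = 17.

17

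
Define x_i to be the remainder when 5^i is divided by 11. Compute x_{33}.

4

Computing terms: x_1 = 5,  x_2 = 3,  x_3 = 4,  x_4 = 9,  x_5 = 1,  x_6 = 5.
Since x_6 = x_1 = 5, the sequence is periodic with period 5.
So x_{33} = x_{1 + ((33-1) mod 5)} = x_3 = 4.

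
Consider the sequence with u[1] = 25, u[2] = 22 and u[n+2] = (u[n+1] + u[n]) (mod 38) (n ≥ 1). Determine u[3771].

Listing terms: u[1] = 25, u[2] = 22, u[3] = 9, u[4] = 31, u[5] = 2, u[6] = 33, u[7] = 35, u[8] = 30, u[9] = 27, u[10] = 19, u[11] = 8, u[12] = 27, u[13] = 35, u[14] = 24, u[15] = 21, u[16] = 7, u[17] = 28, u[18] = 35, u[19] = 25, u[20] = 22.
The sequence repeats with period 18.
So u[3771] = u[1 + ((3771-1) mod 18)] = u[9] = 27.

27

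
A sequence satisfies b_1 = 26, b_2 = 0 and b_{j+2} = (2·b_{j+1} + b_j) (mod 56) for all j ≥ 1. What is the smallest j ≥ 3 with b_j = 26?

Listing terms: b_1 = 26,  b_2 = 0,  b_3 = 26,  b_4 = 52,  b_5 = 18,  b_6 = 32,  b_7 = 26,  b_8 = 28,  b_9 = 26,  b_{10} = 24,  b_{11} = 18,  b_{12} = 4,  b_{13} = 26,  b_{14} = 0.
Since (b_{13}, b_{14}) = (b_1, b_2) = (26, 0) (two consecutive terms determine the rest), the sequence is periodic with period 12.
The value 26 first appears (with j ≥ 3) at b_3.

3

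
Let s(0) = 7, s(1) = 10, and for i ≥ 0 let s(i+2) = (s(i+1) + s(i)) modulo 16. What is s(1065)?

7

s(0) = 7, s(1) = 10, s(2) = 1, s(3) = 11, s(4) = 12, s(5) = 7, s(6) = 3, s(7) = 10, s(8) = 13, s(9) = 7, s(10) = 4, s(11) = 11, s(12) = 15, s(13) = 10, s(14) = 9, s(15) = 3, s(16) = 12, s(17) = 15, s(18) = 11, s(19) = 10, s(20) = 5, s(21) = 15, s(22) = 4, s(23) = 3, s(24) = 7, s(25) = 10.
Since (s(24), s(25)) = (s(0), s(1)) = (7, 10) (two consecutive terms determine the rest), the sequence is periodic with period 24.
So s(1065) = s(0 + ((1065-0) mod 24)) = s(9) = 7.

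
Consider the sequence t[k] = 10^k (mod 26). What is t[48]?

14

We have t[1] = 10,  t[2] = 22,  t[3] = 12,  t[4] = 16,  t[5] = 4,  t[6] = 14,  t[7] = 10.
The sequence repeats with period 6.
So t[48] = t[1 + ((48-1) mod 6)] = t[6] = 14.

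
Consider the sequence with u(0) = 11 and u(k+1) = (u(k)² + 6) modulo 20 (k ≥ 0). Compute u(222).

Listing terms: u(0) = 11; u(1) = 7; u(2) = 15; u(3) = 11.
Since u(3) = u(0) = 11, the sequence is periodic with period 3.
So u(222) = u(0 + ((222-0) mod 3)) = u(0) = 11.

11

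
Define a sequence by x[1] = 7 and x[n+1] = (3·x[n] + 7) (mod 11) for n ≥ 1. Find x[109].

5

Listing terms: x[1] = 7,  x[2] = 6,  x[3] = 3,  x[4] = 5,  x[5] = 0,  x[6] = 7.
The sequence repeats with period 5.
So x[109] = x[1 + ((109-1) mod 5)] = x[4] = 5.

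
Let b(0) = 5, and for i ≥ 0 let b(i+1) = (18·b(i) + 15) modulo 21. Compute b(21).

Listing terms: b(0) = 5,  b(1) = 0,  b(2) = 15,  b(3) = 12,  b(4) = 0.
Since b(4) = b(1) = 0, the sequence is eventually periodic: after a pre-period of length 1 it cycles with period 3.
For i ≥ 1, b(i) depends only on (i - 1) mod 3. (21 - 1) mod 3 = 2, so b(21) = b(3) = 12.

12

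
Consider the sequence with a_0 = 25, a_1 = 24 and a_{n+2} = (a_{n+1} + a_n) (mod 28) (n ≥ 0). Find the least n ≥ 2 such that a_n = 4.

Computing terms: a_0 = 25; a_1 = 24; a_2 = 21; a_3 = 17; a_4 = 10; a_5 = 27; a_6 = 9; a_7 = 8; a_8 = 17; a_9 = 25; a_{10} = 14; a_{11} = 11; a_{12} = 25; a_{13} = 8; a_{14} = 5; a_{15} = 13; a_{16} = 18; a_{17} = 3; a_{18} = 21; a_{19} = 24; a_{20} = 17; a_{21} = 13; a_{22} = 2; a_{23} = 15; a_{24} = 17; a_{25} = 4; a_{26} = 21; a_{27} = 25; a_{28} = 18; a_{29} = 15; a_{30} = 5; a_{31} = 20; a_{32} = 25; a_{33} = 17; a_{34} = 14; a_{35} = 3; a_{36} = 17; a_{37} = 20; a_{38} = 9; a_{39} = 1; a_{40} = 10; a_{41} = 11; a_{42} = 21; a_{43} = 4; a_{44} = 25; a_{45} = 1; a_{46} = 26; a_{47} = 27; a_{48} = 25; a_{49} = 24.
Since (a_{48}, a_{49}) = (a_0, a_1) = (25, 24) (two consecutive terms determine the rest), the sequence is periodic with period 48.
The value 4 first appears (with n ≥ 2) at a_{25}.

25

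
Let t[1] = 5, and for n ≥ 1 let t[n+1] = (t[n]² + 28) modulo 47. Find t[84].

Listing terms: t[1] = 5,  t[2] = 6,  t[3] = 17,  t[4] = 35,  t[5] = 31,  t[6] = 2,  t[7] = 32,  t[8] = 18,  t[9] = 23,  t[10] = 40,  t[11] = 30,  t[12] = 35.
Since t[12] = t[4] = 35, the sequence is eventually periodic: after a pre-period of length 3 it cycles with period 8.
For n ≥ 4, t[n] depends only on (n - 4) mod 8. (84 - 4) mod 8 = 0, so t[84] = t[4] = 35.

35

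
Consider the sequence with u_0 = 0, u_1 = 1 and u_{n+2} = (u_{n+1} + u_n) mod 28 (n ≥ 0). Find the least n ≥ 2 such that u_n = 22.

15

Listing terms: u_0 = 0; u_1 = 1; u_2 = 1; u_3 = 2; u_4 = 3; u_5 = 5; u_6 = 8; u_7 = 13; u_8 = 21; u_9 = 6; u_{10} = 27; u_{11} = 5; u_{12} = 4; u_{13} = 9; u_{14} = 13; u_{15} = 22; u_{16} = 7; u_{17} = 1; u_{18} = 8; u_{19} = 9; u_{20} = 17; u_{21} = 26; u_{22} = 15; u_{23} = 13; u_{24} = 0; u_{25} = 13; u_{26} = 13; u_{27} = 26; u_{28} = 11; u_{29} = 9; u_{30} = 20; u_{31} = 1; u_{32} = 21; u_{33} = 22; u_{34} = 15; u_{35} = 9; u_{36} = 24; u_{37} = 5; u_{38} = 1; u_{39} = 6; u_{40} = 7; u_{41} = 13; u_{42} = 20; u_{43} = 5; u_{44} = 25; u_{45} = 2; u_{46} = 27; u_{47} = 1; u_{48} = 0; u_{49} = 1.
The sequence repeats with period 48.
The value 22 first appears (with n ≥ 2) at u_{15}.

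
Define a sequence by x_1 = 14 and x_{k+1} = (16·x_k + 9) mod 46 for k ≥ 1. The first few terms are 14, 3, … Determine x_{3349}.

We have x_1 = 14,  x_2 = 3,  x_3 = 11,  x_4 = 1,  x_5 = 25,  x_6 = 41,  x_7 = 21,  x_8 = 23,  x_9 = 9,  x_{10} = 15,  x_{11} = 19,  x_{12} = 37,  x_{13} = 3.
Since x_{13} = x_2 = 3, the sequence is eventually periodic: after a pre-period of length 1 it cycles with period 11.
For k ≥ 2, x_k depends only on (k - 2) mod 11. (3349 - 2) mod 11 = 3, so x_{3349} = x_5 = 25.

25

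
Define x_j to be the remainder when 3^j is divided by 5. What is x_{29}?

3

Listing terms: x_1 = 3, x_2 = 4, x_3 = 2, x_4 = 1, x_5 = 3.
The sequence repeats with period 4.
(29 - 1) mod 4 = 0, so x_{29} = x_1 = 3.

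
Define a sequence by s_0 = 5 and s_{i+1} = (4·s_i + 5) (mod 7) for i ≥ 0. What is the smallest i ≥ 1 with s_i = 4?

1

s_0 = 5, s_1 = 4, s_2 = 0, s_3 = 5.
Since s_3 = s_0 = 5, the sequence is periodic with period 3.
The value 4 first appears (with i ≥ 1) at s_1.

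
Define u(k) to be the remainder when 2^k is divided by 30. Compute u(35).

8

Computing terms: u(1) = 2; u(2) = 4; u(3) = 8; u(4) = 16; u(5) = 2.
The sequence repeats with period 4.
So u(35) = u(1 + ((35-1) mod 4)) = u(3) = 8.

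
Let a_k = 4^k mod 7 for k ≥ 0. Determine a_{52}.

We have a_0 = 1, a_1 = 4, a_2 = 2, a_3 = 1.
The sequence repeats with period 3.
(52 - 0) mod 3 = 1, so a_{52} = a_1 = 4.

4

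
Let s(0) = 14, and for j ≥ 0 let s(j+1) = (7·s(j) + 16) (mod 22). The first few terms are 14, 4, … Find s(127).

2

Computing terms: s(0) = 14,  s(1) = 4,  s(2) = 0,  s(3) = 16,  s(4) = 18,  s(5) = 10,  s(6) = 20,  s(7) = 2,  s(8) = 8,  s(9) = 6,  s(10) = 14.
The sequence repeats with period 10.
(127 - 0) mod 10 = 7, so s(127) = s(7) = 2.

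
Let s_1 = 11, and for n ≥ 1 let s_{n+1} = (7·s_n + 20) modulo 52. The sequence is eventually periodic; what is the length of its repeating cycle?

We have s_1 = 11; s_2 = 45; s_3 = 23; s_4 = 25; s_5 = 39; s_6 = 33; s_7 = 43; s_8 = 9; s_9 = 31; s_{10} = 29; s_{11} = 15; s_{12} = 21; s_{13} = 11.
The sequence repeats with period 12.

12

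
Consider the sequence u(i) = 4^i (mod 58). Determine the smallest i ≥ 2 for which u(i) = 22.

13

Listing terms: u(1) = 4,  u(2) = 16,  u(3) = 6,  u(4) = 24,  u(5) = 38,  u(6) = 36,  u(7) = 28,  u(8) = 54,  u(9) = 42,  u(10) = 52,  u(11) = 34,  u(12) = 20,  u(13) = 22,  u(14) = 30,  u(15) = 4.
Since u(15) = u(1) = 4, the sequence is periodic with period 14.
The value 22 first appears (with i ≥ 2) at u(13).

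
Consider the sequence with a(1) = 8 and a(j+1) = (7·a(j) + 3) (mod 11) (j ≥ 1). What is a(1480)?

7

a(1) = 8,  a(2) = 4,  a(3) = 9,  a(4) = 0,  a(5) = 3,  a(6) = 2,  a(7) = 6,  a(8) = 1,  a(9) = 10,  a(10) = 7,  a(11) = 8.
Since a(11) = a(1) = 8, the sequence is periodic with period 10.
So a(1480) = a(1 + ((1480-1) mod 10)) = a(10) = 7.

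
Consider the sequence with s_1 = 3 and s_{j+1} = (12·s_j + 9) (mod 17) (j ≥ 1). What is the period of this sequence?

16

s_1 = 3,  s_2 = 11,  s_3 = 5,  s_4 = 1,  s_5 = 4,  s_6 = 6,  s_7 = 13,  s_8 = 12,  s_9 = 0,  s_{10} = 9,  s_{11} = 15,  s_{12} = 2,  s_{13} = 16,  s_{14} = 14,  s_{15} = 7,  s_{16} = 8,  s_{17} = 3.
Since s_{17} = s_1 = 3, the sequence is periodic with period 16.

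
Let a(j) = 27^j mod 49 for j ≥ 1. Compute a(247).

We have a(1) = 27, a(2) = 43, a(3) = 34, a(4) = 36, a(5) = 41, a(6) = 29, a(7) = 48, a(8) = 22, a(9) = 6, a(10) = 15, a(11) = 13, a(12) = 8, a(13) = 20, a(14) = 1, a(15) = 27.
Since a(15) = a(1) = 27, the sequence is periodic with period 14.
(247 - 1) mod 14 = 8, so a(247) = a(9) = 6.

6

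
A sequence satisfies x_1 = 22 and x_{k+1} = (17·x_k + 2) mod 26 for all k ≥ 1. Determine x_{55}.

22

x_1 = 22; x_2 = 12; x_3 = 24; x_4 = 20; x_5 = 4; x_6 = 18; x_7 = 22.
The sequence repeats with period 6.
So x_{55} = x_{1 + ((55-1) mod 6)} = x_1 = 22.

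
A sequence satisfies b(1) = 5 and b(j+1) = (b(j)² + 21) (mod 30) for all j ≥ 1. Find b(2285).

1

Computing terms: b(1) = 5,  b(2) = 16,  b(3) = 7,  b(4) = 10,  b(5) = 1,  b(6) = 22,  b(7) = 25,  b(8) = 16.
Since b(8) = b(2) = 16, the sequence is eventually periodic: after a pre-period of length 1 it cycles with period 6.
For j ≥ 2, b(j) depends only on (j - 2) mod 6. (2285 - 2) mod 6 = 3, so b(2285) = b(5) = 1.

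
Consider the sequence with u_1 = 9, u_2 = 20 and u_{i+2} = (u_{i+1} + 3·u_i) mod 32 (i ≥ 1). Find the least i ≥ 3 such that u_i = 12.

8

We have u_1 = 9, u_2 = 20, u_3 = 15, u_4 = 11, u_5 = 24, u_6 = 25, u_7 = 1, u_8 = 12, u_9 = 15, u_{10} = 19, u_{11} = 0, u_{12} = 25, u_{13} = 25, u_{14} = 4, u_{15} = 15, u_{16} = 27, u_{17} = 8, u_{18} = 25, u_{19} = 17, u_{20} = 28, u_{21} = 15, u_{22} = 3, u_{23} = 16, u_{24} = 25, u_{25} = 9, u_{26} = 20.
The sequence repeats with period 24.
The value 12 first appears (with i ≥ 3) at u_8.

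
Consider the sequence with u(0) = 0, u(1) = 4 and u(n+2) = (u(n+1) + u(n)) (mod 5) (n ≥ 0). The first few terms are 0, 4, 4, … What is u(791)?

Listing terms: u(0) = 0; u(1) = 4; u(2) = 4; u(3) = 3; u(4) = 2; u(5) = 0; u(6) = 2; u(7) = 2; u(8) = 4; u(9) = 1; u(10) = 0; u(11) = 1; u(12) = 1; u(13) = 2; u(14) = 3; u(15) = 0; u(16) = 3; u(17) = 3; u(18) = 1; u(19) = 4; u(20) = 0; u(21) = 4.
The sequence repeats with period 20.
So u(791) = u(0 + ((791-0) mod 20)) = u(11) = 1.

1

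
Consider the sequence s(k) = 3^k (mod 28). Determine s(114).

1

Listing terms: s(0) = 1, s(1) = 3, s(2) = 9, s(3) = 27, s(4) = 25, s(5) = 19, s(6) = 1.
Since s(6) = s(0) = 1, the sequence is periodic with period 6.
(114 - 0) mod 6 = 0, so s(114) = s(0) = 1.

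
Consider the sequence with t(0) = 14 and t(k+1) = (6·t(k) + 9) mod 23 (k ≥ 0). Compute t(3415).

16

t(0) = 14,  t(1) = 1,  t(2) = 15,  t(3) = 7,  t(4) = 5,  t(5) = 16,  t(6) = 13,  t(7) = 18,  t(8) = 2,  t(9) = 21,  t(10) = 20,  t(11) = 14.
Since t(11) = t(0) = 14, the sequence is periodic with period 11.
So t(3415) = t(0 + ((3415-0) mod 11)) = t(5) = 16.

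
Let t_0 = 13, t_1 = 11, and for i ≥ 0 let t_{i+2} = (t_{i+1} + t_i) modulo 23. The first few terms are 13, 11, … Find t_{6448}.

19

Computing terms: t_0 = 13,  t_1 = 11,  t_2 = 1,  t_3 = 12,  t_4 = 13,  t_5 = 2,  t_6 = 15,  t_7 = 17,  t_8 = 9,  t_9 = 3,  t_{10} = 12,  t_{11} = 15,  t_{12} = 4,  t_{13} = 19,  t_{14} = 0,  t_{15} = 19,  t_{16} = 19,  t_{17} = 15,  t_{18} = 11,  t_{19} = 3,  t_{20} = 14,  t_{21} = 17,  t_{22} = 8,  t_{23} = 2,  t_{24} = 10,  t_{25} = 12,  t_{26} = 22,  t_{27} = 11,  t_{28} = 10,  t_{29} = 21,  t_{30} = 8,  t_{31} = 6,  t_{32} = 14,  t_{33} = 20,  t_{34} = 11,  t_{35} = 8,  t_{36} = 19,  t_{37} = 4,  t_{38} = 0,  t_{39} = 4,  t_{40} = 4,  t_{41} = 8,  t_{42} = 12,  t_{43} = 20,  t_{44} = 9,  t_{45} = 6,  t_{46} = 15,  t_{47} = 21,  t_{48} = 13,  t_{49} = 11.
The sequence repeats with period 48.
(6448 - 0) mod 48 = 16, so t_{6448} = t_{16} = 19.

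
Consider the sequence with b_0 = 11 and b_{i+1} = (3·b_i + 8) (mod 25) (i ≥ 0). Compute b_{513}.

16

We have b_0 = 11, b_1 = 16, b_2 = 6, b_3 = 1, b_4 = 11.
The sequence repeats with period 4.
So b_{513} = b_{0 + ((513-0) mod 4)} = b_1 = 16.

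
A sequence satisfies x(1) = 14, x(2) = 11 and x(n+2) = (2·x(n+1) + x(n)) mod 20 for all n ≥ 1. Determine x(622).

Listing terms: x(1) = 14; x(2) = 11; x(3) = 16; x(4) = 3; x(5) = 2; x(6) = 7; x(7) = 16; x(8) = 19; x(9) = 14; x(10) = 7; x(11) = 8; x(12) = 3; x(13) = 14; x(14) = 11.
The sequence repeats with period 12.
(622 - 1) mod 12 = 9, so x(622) = x(10) = 7.

7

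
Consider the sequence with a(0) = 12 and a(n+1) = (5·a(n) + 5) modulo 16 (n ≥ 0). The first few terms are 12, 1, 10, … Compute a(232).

Listing terms: a(0) = 12, a(1) = 1, a(2) = 10, a(3) = 7, a(4) = 8, a(5) = 13, a(6) = 6, a(7) = 3, a(8) = 4, a(9) = 9, a(10) = 2, a(11) = 15, a(12) = 0, a(13) = 5, a(14) = 14, a(15) = 11, a(16) = 12.
Since a(16) = a(0) = 12, the sequence is periodic with period 16.
(232 - 0) mod 16 = 8, so a(232) = a(8) = 4.

4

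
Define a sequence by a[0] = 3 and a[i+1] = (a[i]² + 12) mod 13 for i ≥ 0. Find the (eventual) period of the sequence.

a[0] = 3, a[1] = 8, a[2] = 11, a[3] = 3.
The sequence repeats with period 3.

3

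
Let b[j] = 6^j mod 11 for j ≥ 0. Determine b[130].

1

Listing terms: b[0] = 1; b[1] = 6; b[2] = 3; b[3] = 7; b[4] = 9; b[5] = 10; b[6] = 5; b[7] = 8; b[8] = 4; b[9] = 2; b[10] = 1.
The sequence repeats with period 10.
(130 - 0) mod 10 = 0, so b[130] = b[0] = 1.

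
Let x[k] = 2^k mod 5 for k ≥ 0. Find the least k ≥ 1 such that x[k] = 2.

1

Listing terms: x[0] = 1,  x[1] = 2,  x[2] = 4,  x[3] = 3,  x[4] = 1.
Since x[4] = x[0] = 1, the sequence is periodic with period 4.
The value 2 first appears (with k ≥ 1) at x[1].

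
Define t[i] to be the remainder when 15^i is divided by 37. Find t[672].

Listing terms: t[0] = 1; t[1] = 15; t[2] = 3; t[3] = 8; t[4] = 9; t[5] = 24; t[6] = 27; t[7] = 35; t[8] = 7; t[9] = 31; t[10] = 21; t[11] = 19; t[12] = 26; t[13] = 20; t[14] = 4; t[15] = 23; t[16] = 12; t[17] = 32; t[18] = 36; t[19] = 22; t[20] = 34; t[21] = 29; t[22] = 28; t[23] = 13; t[24] = 10; t[25] = 2; t[26] = 30; t[27] = 6; t[28] = 16; t[29] = 18; t[30] = 11; t[31] = 17; t[32] = 33; t[33] = 14; t[34] = 25; t[35] = 5; t[36] = 1.
The sequence repeats with period 36.
(672 - 0) mod 36 = 24, so t[672] = t[24] = 10.

10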